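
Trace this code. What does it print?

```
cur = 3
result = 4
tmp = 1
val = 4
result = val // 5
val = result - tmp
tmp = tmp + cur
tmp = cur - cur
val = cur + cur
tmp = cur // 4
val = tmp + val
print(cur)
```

3

result = 4//5 = 0
val = 0-1 = -1
tmp = 1+3 = 4
tmp = 3-3 = 0
val = 3+3 = 6
tmp = 3//4 = 0
val = 0+6 = 6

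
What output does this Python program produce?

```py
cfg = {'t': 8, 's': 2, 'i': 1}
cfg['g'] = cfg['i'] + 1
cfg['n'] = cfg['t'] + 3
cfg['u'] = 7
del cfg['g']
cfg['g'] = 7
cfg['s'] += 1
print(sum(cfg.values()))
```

37

cfg['g'] = cfg['i']+1 = 2 → {'t': 8, 's': 2, 'i': 1, 'g': 2}
cfg['n'] = cfg['t']+3 = 11 → {'t': 8, 's': 2, 'i': 1, 'g': 2, 'n': 11}
cfg['u'] = 7 → {'t': 8, 's': 2, 'i': 1, 'g': 2, 'n': 11, 'u': 7}
del 'g' → {'t': 8, 's': 2, 'i': 1, 'n': 11, 'u': 7}
cfg['g'] = 7 → {'t': 8, 's': 2, 'i': 1, 'n': 11, 'u': 7, 'g': 7}
cfg['s'] = 2+1 = 3 → {'t': 8, 's': 3, 'i': 1, 'n': 11, 'u': 7, 'g': 7}
sum of values = 37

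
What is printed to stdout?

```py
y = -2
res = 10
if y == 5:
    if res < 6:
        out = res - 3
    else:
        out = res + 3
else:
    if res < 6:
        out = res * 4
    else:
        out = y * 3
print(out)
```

y=-2, res=10
y == 5 is False; res < 6 is False
→ out = y * 3 = -6

-6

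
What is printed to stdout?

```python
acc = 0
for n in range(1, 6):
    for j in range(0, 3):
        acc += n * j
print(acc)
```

n=1,j=0: acc = 0+0 = 0
n=1,j=1: acc = 0+1 = 1
n=1,j=2: acc = 1+2 = 3
n=2,j=0: acc = 3+0 = 3
n=2,j=1: acc = 3+2 = 5
n=2,j=2: acc = 5+4 = 9
n=3,j=0: acc = 9+0 = 9
n=3,j=1: acc = 9+3 = 12
n=3,j=2: acc = 12+6 = 18
n=4,j=0: acc = 18+0 = 18
n=4,j=1: acc = 18+4 = 22
n=4,j=2: acc = 22+8 = 30
n=5,j=0: acc = 30+0 = 30
n=5,j=1: acc = 30+5 = 35
n=5,j=2: acc = 35+10 = 45

45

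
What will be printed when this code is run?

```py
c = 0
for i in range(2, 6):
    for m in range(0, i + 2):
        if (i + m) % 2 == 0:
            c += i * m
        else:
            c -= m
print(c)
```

i=2,m=0: even sum, c = 0+0 = 0
i=2,m=1: odd sum, c = 0-1 = -1
i=2,m=2: even sum, c = (-1)+4 = 3
i=2,m=3: odd sum, c = 3-3 = 0
i=3,m=0: odd sum, c = 0-0 = 0
i=3,m=1: even sum, c = 0+3 = 3
i=3,m=2: odd sum, c = 3-2 = 1
i=3,m=3: even sum, c = 1+9 = 10
i=3,m=4: odd sum, c = 10-4 = 6
i=4,m=0: even sum, c = 6+0 = 6
i=4,m=1: odd sum, c = 6-1 = 5
i=4,m=2: even sum, c = 5+8 = 13
i=4,m=3: odd sum, c = 13-3 = 10
i=4,m=4: even sum, c = 10+16 = 26
i=4,m=5: odd sum, c = 26-5 = 21
i=5,m=0: odd sum, c = 21-0 = 21
i=5,m=1: even sum, c = 21+5 = 26
i=5,m=2: odd sum, c = 26-2 = 24
i=5,m=3: even sum, c = 24+15 = 39
i=5,m=4: odd sum, c = 39-4 = 35
i=5,m=5: even sum, c = 35+25 = 60
i=5,m=6: odd sum, c = 60-6 = 54

54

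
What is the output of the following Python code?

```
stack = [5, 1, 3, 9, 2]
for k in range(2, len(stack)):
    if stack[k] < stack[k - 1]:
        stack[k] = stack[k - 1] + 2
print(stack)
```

k=2: 3>=1, unchanged → [5, 1, 3, 9, 2]
k=3: 9>=3, unchanged → [5, 1, 3, 9, 2]
k=4: 2<9, stack[4] = 9+2 = 11 → [5, 1, 3, 9, 11]

[5, 1, 3, 9, 11]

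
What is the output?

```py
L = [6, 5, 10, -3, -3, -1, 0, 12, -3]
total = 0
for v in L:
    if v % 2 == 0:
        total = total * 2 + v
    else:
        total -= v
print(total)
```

91

v=6: even, total = 0*2+6 = 6
v=5: not even, total = 6-5 = 1
v=10: even, total = 1*2+10 = 12
v=-3: not even, total = 12-(-3) = 15
v=-3: not even, total = 15-(-3) = 18
v=-1: not even, total = 18-(-1) = 19
v=0: even, total = 19*2+0 = 38
v=12: even, total = 38*2+12 = 88
v=-3: not even, total = 88-(-3) = 91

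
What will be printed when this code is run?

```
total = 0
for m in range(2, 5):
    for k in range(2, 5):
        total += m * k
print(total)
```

m=2,k=2: total = 0+4 = 4
m=2,k=3: total = 4+6 = 10
m=2,k=4: total = 10+8 = 18
m=3,k=2: total = 18+6 = 24
m=3,k=3: total = 24+9 = 33
m=3,k=4: total = 33+12 = 45
m=4,k=2: total = 45+8 = 53
m=4,k=3: total = 53+12 = 65
m=4,k=4: total = 65+16 = 81

81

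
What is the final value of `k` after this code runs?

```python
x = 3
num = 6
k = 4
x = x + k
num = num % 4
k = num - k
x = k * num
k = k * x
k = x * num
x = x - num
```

-8

x = 3+4 = 7
num = 6%4 = 2
k = 2-4 = -2
x = (-2)*2 = -4
k = (-2)*(-4) = 8
k = (-4)*2 = -8
x = (-4)-2 = -6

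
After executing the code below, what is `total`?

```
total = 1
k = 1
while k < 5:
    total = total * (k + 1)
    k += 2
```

k=1: total = 1*2 = 2
k=3: total = 2*4 = 8

8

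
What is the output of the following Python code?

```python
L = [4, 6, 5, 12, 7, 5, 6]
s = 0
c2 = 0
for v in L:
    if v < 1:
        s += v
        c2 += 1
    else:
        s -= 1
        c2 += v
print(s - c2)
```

-52

v=4: not <1, s = 0-1 = -1; c2=4
v=6: not <1, s = (-1)-1 = -2; c2=10
v=5: not <1, s = (-2)-1 = -3; c2=15
v=12: not <1, s = (-3)-1 = -4; c2=27
v=7: not <1, s = (-4)-1 = -5; c2=34
v=5: not <1, s = (-5)-1 = -6; c2=39
v=6: not <1, s = (-6)-1 = -7; c2=45
s-c2 = (-7)-45 = -52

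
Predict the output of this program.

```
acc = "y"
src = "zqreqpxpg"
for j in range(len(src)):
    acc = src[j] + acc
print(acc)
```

j=0: prepend 'z' → 'zy'
j=1: prepend 'q' → 'qzy'
j=2: prepend 'r' → 'rqzy'
j=3: prepend 'e' → 'erqzy'
j=4: prepend 'q' → 'qerqzy'
j=5: prepend 'p' → 'pqerqzy'
j=6: prepend 'x' → 'xpqerqzy'
j=7: prepend 'p' → 'pxpqerqzy'
j=8: prepend 'g' → 'gpxpqerqzy'

gpxpqerqzy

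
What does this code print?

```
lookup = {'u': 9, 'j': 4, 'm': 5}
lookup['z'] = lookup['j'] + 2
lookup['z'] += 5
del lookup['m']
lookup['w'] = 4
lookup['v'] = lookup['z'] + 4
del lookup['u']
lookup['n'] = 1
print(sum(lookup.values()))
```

35

lookup['z'] = lookup['j']+2 = 6 → {'u': 9, 'j': 4, 'm': 5, 'z': 6}
lookup['z'] = 6+5 = 11 → {'u': 9, 'j': 4, 'm': 5, 'z': 11}
del 'm' → {'u': 9, 'j': 4, 'z': 11}
lookup['w'] = 4 → {'u': 9, 'j': 4, 'z': 11, 'w': 4}
lookup['v'] = lookup['z']+4 = 15 → {'u': 9, 'j': 4, 'z': 11, 'w': 4, 'v': 15}
del 'u' → {'j': 4, 'z': 11, 'w': 4, 'v': 15}
lookup['n'] = 1 → {'j': 4, 'z': 11, 'w': 4, 'v': 15, 'n': 1}
sum of values = 35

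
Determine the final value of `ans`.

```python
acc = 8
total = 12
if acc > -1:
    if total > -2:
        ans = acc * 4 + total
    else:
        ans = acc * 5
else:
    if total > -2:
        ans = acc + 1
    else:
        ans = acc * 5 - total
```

acc=8, total=12
acc > -1 is True; total > -2 is True
→ ans = acc * 4 + total = 44

44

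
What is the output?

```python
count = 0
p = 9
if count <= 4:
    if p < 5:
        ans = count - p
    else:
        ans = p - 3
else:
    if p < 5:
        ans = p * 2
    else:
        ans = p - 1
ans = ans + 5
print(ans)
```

count=0, p=9
count <= 4 is True; p < 5 is False
→ ans = p - 3 = 6
ans = 6+5 = 11

11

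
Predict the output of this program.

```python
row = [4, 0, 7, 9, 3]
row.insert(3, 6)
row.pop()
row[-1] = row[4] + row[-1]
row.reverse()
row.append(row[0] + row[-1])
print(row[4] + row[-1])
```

26

insert 6 at 3 → [4, 0, 7, 6, 9, 3]
pop() removes 3 → [4, 0, 7, 6, 9]
row[-1] = row[4]+row[-1] = 9+9 = 18 → [4, 0, 7, 6, 18]
reverse → [18, 6, 7, 0, 4]
append row[0]+row[-1] = 18+4 = 22 → [18, 6, 7, 0, 4, 22]
row[4]+row[-1] = 4+22 = 26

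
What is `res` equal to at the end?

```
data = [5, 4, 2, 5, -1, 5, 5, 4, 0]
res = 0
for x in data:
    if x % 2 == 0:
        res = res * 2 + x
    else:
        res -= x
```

x=5: not even, res = 0-5 = -5
x=4: even, res = (-5)*2+4 = -6
x=2: even, res = (-6)*2+2 = -10
x=5: not even, res = (-10)-5 = -15
x=-1: not even, res = (-15)-(-1) = -14
x=5: not even, res = (-14)-5 = -19
x=5: not even, res = (-19)-5 = -24
x=4: even, res = (-24)*2+4 = -44
x=0: even, res = (-44)*2+0 = -88

-88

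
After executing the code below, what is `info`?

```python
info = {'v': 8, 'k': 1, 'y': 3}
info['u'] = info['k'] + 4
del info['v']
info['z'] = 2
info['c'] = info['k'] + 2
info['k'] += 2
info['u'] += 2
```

{'k': 3, 'y': 3, 'u': 7, 'z': 2, 'c': 3}

info['u'] = info['k']+4 = 5 → {'v': 8, 'k': 1, 'y': 3, 'u': 5}
del 'v' → {'k': 1, 'y': 3, 'u': 5}
info['z'] = 2 → {'k': 1, 'y': 3, 'u': 5, 'z': 2}
info['c'] = info['k']+2 = 3 → {'k': 1, 'y': 3, 'u': 5, 'z': 2, 'c': 3}
info['k'] = 1+2 = 3 → {'k': 3, 'y': 3, 'u': 5, 'z': 2, 'c': 3}
info['u'] = 5+2 = 7 → {'k': 3, 'y': 3, 'u': 7, 'z': 2, 'c': 3}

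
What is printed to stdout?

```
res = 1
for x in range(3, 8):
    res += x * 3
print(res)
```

x=3: res = 1+3*3 = 10
x=4: res = 10+4*3 = 22
x=5: res = 22+5*3 = 37
x=6: res = 37+6*3 = 55
x=7: res = 55+7*3 = 76

76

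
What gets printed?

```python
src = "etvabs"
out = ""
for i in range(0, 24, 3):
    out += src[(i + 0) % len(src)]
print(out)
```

i=0: add src[0]='e' → 'e'
i=3: add src[3]='a' → 'ea'
i=6: add src[0]='e' → 'eae'
i=9: add src[3]='a' → 'eaea'
i=12: add src[0]='e' → 'eaeae'
i=15: add src[3]='a' → 'eaeaea'
i=18: add src[0]='e' → 'eaeaeae'
i=21: add src[3]='a' → 'eaeaeaea'

eaeaeaea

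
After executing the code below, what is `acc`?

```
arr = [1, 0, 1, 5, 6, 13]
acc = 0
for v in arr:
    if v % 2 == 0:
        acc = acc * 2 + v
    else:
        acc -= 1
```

v=1: not even, acc = 0-1 = -1
v=0: even, acc = (-1)*2+0 = -2
v=1: not even, acc = (-2)-1 = -3
v=5: not even, acc = (-3)-1 = -4
v=6: even, acc = (-4)*2+6 = -2
v=13: not even, acc = (-2)-1 = -3

-3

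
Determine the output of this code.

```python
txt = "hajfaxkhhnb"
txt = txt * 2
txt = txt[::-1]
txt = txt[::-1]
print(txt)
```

repeat ×2 → 'hajfaxkhhnbhajfaxkhhnb'
reverse → 'bnhhkxafjahbnhhkxafjah'
reverse → 'hajfaxkhhnbhajfaxkhhnb'

hajfaxkhhnbhajfaxkhhnb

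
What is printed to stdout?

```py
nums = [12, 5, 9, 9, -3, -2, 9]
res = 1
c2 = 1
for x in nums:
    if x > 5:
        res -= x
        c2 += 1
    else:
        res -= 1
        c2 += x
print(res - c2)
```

-46

x=12: >5, res = 1-12 = -11; c2=2
x=5: not >5, res = (-11)-1 = -12; c2=7
x=9: >5, res = (-12)-9 = -21; c2=8
x=9: >5, res = (-21)-9 = -30; c2=9
x=-3: not >5, res = (-30)-1 = -31; c2=6
x=-2: not >5, res = (-31)-1 = -32; c2=4
x=9: >5, res = (-32)-9 = -41; c2=5
res-c2 = (-41)-5 = -46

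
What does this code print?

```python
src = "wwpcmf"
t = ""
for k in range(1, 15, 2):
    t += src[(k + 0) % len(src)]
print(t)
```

k=1: add src[1]='w' → 'w'
k=3: add src[3]='c' → 'wc'
k=5: add src[5]='f' → 'wcf'
k=7: add src[1]='w' → 'wcfw'
k=9: add src[3]='c' → 'wcfwc'
k=11: add src[5]='f' → 'wcfwcf'
k=13: add src[1]='w' → 'wcfwcfw'

wcfwcfw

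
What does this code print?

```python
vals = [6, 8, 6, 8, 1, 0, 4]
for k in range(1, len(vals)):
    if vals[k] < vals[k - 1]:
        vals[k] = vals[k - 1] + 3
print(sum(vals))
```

99

k=1: 8>=6, unchanged → [6, 8, 6, 8, 1, 0, 4]
k=2: 6<8, vals[2] = 8+3 = 11 → [6, 8, 11, 8, 1, 0, 4]
k=3: 8<11, vals[3] = 11+3 = 14 → [6, 8, 11, 14, 1, 0, 4]
k=4: 1<14, vals[4] = 14+3 = 17 → [6, 8, 11, 14, 17, 0, 4]
k=5: 0<17, vals[5] = 17+3 = 20 → [6, 8, 11, 14, 17, 20, 4]
k=6: 4<20, vals[6] = 20+3 = 23 → [6, 8, 11, 14, 17, 20, 23]
sum = 99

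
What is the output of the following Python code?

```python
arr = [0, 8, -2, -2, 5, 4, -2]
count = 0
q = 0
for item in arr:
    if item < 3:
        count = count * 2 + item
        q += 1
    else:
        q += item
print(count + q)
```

7

item=0: <3, count = 0*2+0 = 0; q=1
item=8: not <3; q=9
item=-2: <3, count = 0*2+(-2) = -2; q=10
item=-2: <3, count = (-2)*2+(-2) = -6; q=11
item=5: not <3; q=16
item=4: not <3; q=20
item=-2: <3, count = (-6)*2+(-2) = -14; q=21
count+q = (-14)+21 = 7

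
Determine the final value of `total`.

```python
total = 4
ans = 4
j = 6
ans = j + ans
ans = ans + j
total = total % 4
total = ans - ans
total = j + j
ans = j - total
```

ans = 6+4 = 10
ans = 10+6 = 16
total = 4%4 = 0
total = 16-16 = 0
total = 6+6 = 12
ans = 6-12 = -6

12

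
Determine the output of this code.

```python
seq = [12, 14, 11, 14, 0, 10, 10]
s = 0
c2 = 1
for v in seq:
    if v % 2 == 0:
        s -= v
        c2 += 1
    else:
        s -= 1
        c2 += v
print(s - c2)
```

v=12: even, s = 0-12 = -12; c2=2
v=14: even, s = (-12)-14 = -26; c2=3
v=11: not even, s = (-26)-1 = -27; c2=14
v=14: even, s = (-27)-14 = -41; c2=15
v=0: even, s = (-41)-0 = -41; c2=16
v=10: even, s = (-41)-10 = -51; c2=17
v=10: even, s = (-51)-10 = -61; c2=18
s-c2 = (-61)-18 = -79

-79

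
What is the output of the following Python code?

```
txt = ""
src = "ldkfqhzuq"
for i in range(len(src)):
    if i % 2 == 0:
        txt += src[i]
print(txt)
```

lkqzq

i=0: add 'l' → 'l'
i=1: skip
i=2: add 'k' → 'lk'
i=3: skip
i=4: add 'q' → 'lkq'
i=5: skip
i=6: add 'z' → 'lkqz'
i=7: skip
i=8: add 'q' → 'lkqzq'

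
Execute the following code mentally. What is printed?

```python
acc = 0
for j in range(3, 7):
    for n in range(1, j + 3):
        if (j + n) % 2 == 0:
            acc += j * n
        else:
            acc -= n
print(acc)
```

232

j=3,n=1: even sum, acc = 0+3 = 3
j=3,n=2: odd sum, acc = 3-2 = 1
j=3,n=3: even sum, acc = 1+9 = 10
j=3,n=4: odd sum, acc = 10-4 = 6
j=3,n=5: even sum, acc = 6+15 = 21
j=4,n=1: odd sum, acc = 21-1 = 20
j=4,n=2: even sum, acc = 20+8 = 28
j=4,n=3: odd sum, acc = 28-3 = 25
j=4,n=4: even sum, acc = 25+16 = 41
j=4,n=5: odd sum, acc = 41-5 = 36
j=4,n=6: even sum, acc = 36+24 = 60
j=5,n=1: even sum, acc = 60+5 = 65
j=5,n=2: odd sum, acc = 65-2 = 63
j=5,n=3: even sum, acc = 63+15 = 78
j=5,n=4: odd sum, acc = 78-4 = 74
j=5,n=5: even sum, acc = 74+25 = 99
j=5,n=6: odd sum, acc = 99-6 = 93
j=5,n=7: even sum, acc = 93+35 = 128
j=6,n=1: odd sum, acc = 128-1 = 127
j=6,n=2: even sum, acc = 127+12 = 139
j=6,n=3: odd sum, acc = 139-3 = 136
j=6,n=4: even sum, acc = 136+24 = 160
j=6,n=5: odd sum, acc = 160-5 = 155
j=6,n=6: even sum, acc = 155+36 = 191
j=6,n=7: odd sum, acc = 191-7 = 184
j=6,n=8: even sum, acc = 184+48 = 232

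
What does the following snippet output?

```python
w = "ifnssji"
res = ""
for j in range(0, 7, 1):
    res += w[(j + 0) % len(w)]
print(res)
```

ifnssji

j=0: add w[0]='i' → 'i'
j=1: add w[1]='f' → 'if'
j=2: add w[2]='n' → 'ifn'
j=3: add w[3]='s' → 'ifns'
j=4: add w[4]='s' → 'ifnss'
j=5: add w[5]='j' → 'ifnssj'
j=6: add w[6]='i' → 'ifnssji'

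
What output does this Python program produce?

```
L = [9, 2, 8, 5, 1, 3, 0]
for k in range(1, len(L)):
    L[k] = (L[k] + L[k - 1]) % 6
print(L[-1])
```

k=1: L[1] = (2+9)%6 = 5 → [9, 5, 8, 5, 1, 3, 0]
k=2: L[2] = (8+5)%6 = 1 → [9, 5, 1, 5, 1, 3, 0]
k=3: L[3] = (5+1)%6 = 0 → [9, 5, 1, 0, 1, 3, 0]
k=4: L[4] = (1+0)%6 = 1 → [9, 5, 1, 0, 1, 3, 0]
k=5: L[5] = (3+1)%6 = 4 → [9, 5, 1, 0, 1, 4, 0]
k=6: L[6] = (0+4)%6 = 4 → [9, 5, 1, 0, 1, 4, 4]

4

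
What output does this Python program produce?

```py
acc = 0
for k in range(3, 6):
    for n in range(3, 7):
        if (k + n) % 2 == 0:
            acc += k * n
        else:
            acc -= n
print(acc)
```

76

k=3,n=3: even sum, acc = 0+9 = 9
k=3,n=4: odd sum, acc = 9-4 = 5
k=3,n=5: even sum, acc = 5+15 = 20
k=3,n=6: odd sum, acc = 20-6 = 14
k=4,n=3: odd sum, acc = 14-3 = 11
k=4,n=4: even sum, acc = 11+16 = 27
k=4,n=5: odd sum, acc = 27-5 = 22
k=4,n=6: even sum, acc = 22+24 = 46
k=5,n=3: even sum, acc = 46+15 = 61
k=5,n=4: odd sum, acc = 61-4 = 57
k=5,n=5: even sum, acc = 57+25 = 82
k=5,n=6: odd sum, acc = 82-6 = 76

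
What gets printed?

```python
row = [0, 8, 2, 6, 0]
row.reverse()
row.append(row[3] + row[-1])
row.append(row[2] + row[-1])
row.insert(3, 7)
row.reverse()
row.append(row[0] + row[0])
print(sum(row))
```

61

reverse → [0, 6, 2, 8, 0]
append row[3]+row[-1] = 8+0 = 8 → [0, 6, 2, 8, 0, 8]
append row[2]+row[-1] = 2+8 = 10 → [0, 6, 2, 8, 0, 8, 10]
insert 7 at 3 → [0, 6, 2, 7, 8, 0, 8, 10]
reverse → [10, 8, 0, 8, 7, 2, 6, 0]
append row[0]+row[0] = 10+10 = 20 → [10, 8, 0, 8, 7, 2, 6, 0, 20]
sum = 61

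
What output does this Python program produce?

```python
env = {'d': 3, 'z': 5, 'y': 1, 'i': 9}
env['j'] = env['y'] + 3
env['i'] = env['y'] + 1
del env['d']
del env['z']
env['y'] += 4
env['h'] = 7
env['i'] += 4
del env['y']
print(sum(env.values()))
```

17

env['j'] = env['y']+3 = 4 → {'d': 3, 'z': 5, 'y': 1, 'i': 9, 'j': 4}
env['i'] = env['y']+1 = 2 → {'d': 3, 'z': 5, 'y': 1, 'i': 2, 'j': 4}
del 'd' → {'z': 5, 'y': 1, 'i': 2, 'j': 4}
del 'z' → {'y': 1, 'i': 2, 'j': 4}
env['y'] = 1+4 = 5 → {'y': 5, 'i': 2, 'j': 4}
env['h'] = 7 → {'y': 5, 'i': 2, 'j': 4, 'h': 7}
env['i'] = 2+4 = 6 → {'y': 5, 'i': 6, 'j': 4, 'h': 7}
del 'y' → {'i': 6, 'j': 4, 'h': 7}
sum of values = 17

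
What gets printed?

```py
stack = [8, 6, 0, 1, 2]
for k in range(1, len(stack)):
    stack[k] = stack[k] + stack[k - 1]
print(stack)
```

[8, 14, 14, 15, 17]

k=1: stack[1] = 6+8 = 14 → [8, 14, 0, 1, 2]
k=2: stack[2] = 0+14 = 14 → [8, 14, 14, 1, 2]
k=3: stack[3] = 1+14 = 15 → [8, 14, 14, 15, 2]
k=4: stack[4] = 2+15 = 17 → [8, 14, 14, 15, 17]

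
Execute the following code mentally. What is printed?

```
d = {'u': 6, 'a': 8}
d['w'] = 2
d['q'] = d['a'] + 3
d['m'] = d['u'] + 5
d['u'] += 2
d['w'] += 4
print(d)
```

{'u': 8, 'a': 8, 'w': 6, 'q': 11, 'm': 11}

d['w'] = 2 → {'u': 6, 'a': 8, 'w': 2}
d['q'] = d['a']+3 = 11 → {'u': 6, 'a': 8, 'w': 2, 'q': 11}
d['m'] = d['u']+5 = 11 → {'u': 6, 'a': 8, 'w': 2, 'q': 11, 'm': 11}
d['u'] = 6+2 = 8 → {'u': 8, 'a': 8, 'w': 2, 'q': 11, 'm': 11}
d['w'] = 2+4 = 6 → {'u': 8, 'a': 8, 'w': 6, 'q': 11, 'm': 11}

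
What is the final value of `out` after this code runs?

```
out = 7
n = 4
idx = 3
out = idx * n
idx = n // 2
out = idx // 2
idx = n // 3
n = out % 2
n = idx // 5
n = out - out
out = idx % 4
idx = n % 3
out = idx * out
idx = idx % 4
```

0

out = 3*4 = 12
idx = 4//2 = 2
out = 2//2 = 1
idx = 4//3 = 1
n = 1%2 = 1
n = 1//5 = 0
n = 1-1 = 0
out = 1%4 = 1
idx = 0%3 = 0
out = 0*1 = 0
idx = 0%4 = 0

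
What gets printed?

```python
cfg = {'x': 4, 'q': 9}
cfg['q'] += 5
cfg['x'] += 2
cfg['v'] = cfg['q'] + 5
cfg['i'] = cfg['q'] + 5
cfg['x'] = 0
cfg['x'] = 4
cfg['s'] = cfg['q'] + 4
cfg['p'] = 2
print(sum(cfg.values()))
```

76

cfg['q'] = 9+5 = 14 → {'x': 4, 'q': 14}
cfg['x'] = 4+2 = 6 → {'x': 6, 'q': 14}
cfg['v'] = cfg['q']+5 = 19 → {'x': 6, 'q': 14, 'v': 19}
cfg['i'] = cfg['q']+5 = 19 → {'x': 6, 'q': 14, 'v': 19, 'i': 19}
cfg['x'] = 0 → {'x': 0, 'q': 14, 'v': 19, 'i': 19}
cfg['x'] = 4 → {'x': 4, 'q': 14, 'v': 19, 'i': 19}
cfg['s'] = cfg['q']+4 = 18 → {'x': 4, 'q': 14, 'v': 19, 'i': 19, 's': 18}
cfg['p'] = 2 → {'x': 4, 'q': 14, 'v': 19, 'i': 19, 's': 18, 'p': 2}
sum of values = 76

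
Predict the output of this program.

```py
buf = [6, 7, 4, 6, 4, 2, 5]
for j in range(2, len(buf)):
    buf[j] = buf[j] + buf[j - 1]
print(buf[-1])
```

28

j=2: buf[2] = 4+7 = 11 → [6, 7, 11, 6, 4, 2, 5]
j=3: buf[3] = 6+11 = 17 → [6, 7, 11, 17, 4, 2, 5]
j=4: buf[4] = 4+17 = 21 → [6, 7, 11, 17, 21, 2, 5]
j=5: buf[5] = 2+21 = 23 → [6, 7, 11, 17, 21, 23, 5]
j=6: buf[6] = 5+23 = 28 → [6, 7, 11, 17, 21, 23, 28]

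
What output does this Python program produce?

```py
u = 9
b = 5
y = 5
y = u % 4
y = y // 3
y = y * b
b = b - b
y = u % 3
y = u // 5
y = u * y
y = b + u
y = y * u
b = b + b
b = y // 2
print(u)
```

9

y = 9%4 = 1
y = 1//3 = 0
y = 0*5 = 0
b = 5-5 = 0
y = 9%3 = 0
y = 9//5 = 1
y = 9*1 = 9
y = 0+9 = 9
y = 9*9 = 81
b = 0+0 = 0
b = 81//2 = 40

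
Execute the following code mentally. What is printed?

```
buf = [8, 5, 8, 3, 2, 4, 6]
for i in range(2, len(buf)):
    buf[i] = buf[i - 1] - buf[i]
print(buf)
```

[8, 5, -3, -6, -8, -12, -18]

i=2: buf[2] = 5-8 = -3 → [8, 5, -3, 3, 2, 4, 6]
i=3: buf[3] = (-3)-3 = -6 → [8, 5, -3, -6, 2, 4, 6]
i=4: buf[4] = (-6)-2 = -8 → [8, 5, -3, -6, -8, 4, 6]
i=5: buf[5] = (-8)-4 = -12 → [8, 5, -3, -6, -8, -12, 6]
i=6: buf[6] = (-12)-6 = -18 → [8, 5, -3, -6, -8, -12, -18]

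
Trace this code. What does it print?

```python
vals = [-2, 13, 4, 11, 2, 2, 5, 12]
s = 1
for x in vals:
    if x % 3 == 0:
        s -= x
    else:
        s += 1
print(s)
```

-4

x=-2: not %3==0, s = 1+1 = 2
x=13: not %3==0, s = 2+1 = 3
x=4: not %3==0, s = 3+1 = 4
x=11: not %3==0, s = 4+1 = 5
x=2: not %3==0, s = 5+1 = 6
x=2: not %3==0, s = 6+1 = 7
x=5: not %3==0, s = 7+1 = 8
x=12: %3==0, s = 8-12 = -4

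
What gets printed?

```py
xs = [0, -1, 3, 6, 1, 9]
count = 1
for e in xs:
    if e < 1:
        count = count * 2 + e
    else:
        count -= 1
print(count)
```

e=0: <1, count = 1*2+0 = 2
e=-1: <1, count = 2*2+(-1) = 3
e=3: not <1, count = 3-1 = 2
e=6: not <1, count = 2-1 = 1
e=1: not <1, count = 1-1 = 0
e=9: not <1, count = 0-1 = -1

-1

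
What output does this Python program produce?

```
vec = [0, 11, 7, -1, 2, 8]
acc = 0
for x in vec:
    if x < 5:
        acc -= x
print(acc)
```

-1

x=0: <5, acc = 0-0 = 0
x=11: not <5
x=7: not <5
x=-1: <5, acc = 0-(-1) = 1
x=2: <5, acc = 1-2 = -1
x=8: not <5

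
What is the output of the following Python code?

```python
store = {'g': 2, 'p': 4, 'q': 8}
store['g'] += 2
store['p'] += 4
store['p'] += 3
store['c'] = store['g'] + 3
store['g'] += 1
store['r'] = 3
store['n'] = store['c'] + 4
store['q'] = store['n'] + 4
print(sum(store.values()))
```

52

store['g'] = 2+2 = 4 → {'g': 4, 'p': 4, 'q': 8}
store['p'] = 4+4 = 8 → {'g': 4, 'p': 8, 'q': 8}
store['p'] = 8+3 = 11 → {'g': 4, 'p': 11, 'q': 8}
store['c'] = store['g']+3 = 7 → {'g': 4, 'p': 11, 'q': 8, 'c': 7}
store['g'] = 4+1 = 5 → {'g': 5, 'p': 11, 'q': 8, 'c': 7}
store['r'] = 3 → {'g': 5, 'p': 11, 'q': 8, 'c': 7, 'r': 3}
store['n'] = store['c']+4 = 11 → {'g': 5, 'p': 11, 'q': 8, 'c': 7, 'r': 3, 'n': 11}
store['q'] = store['n']+4 = 15 → {'g': 5, 'p': 11, 'q': 15, 'c': 7, 'r': 3, 'n': 11}
sum of values = 52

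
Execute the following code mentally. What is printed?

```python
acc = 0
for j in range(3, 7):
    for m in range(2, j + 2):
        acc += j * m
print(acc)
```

345

j=3,m=2: acc = 0+6 = 6
j=3,m=3: acc = 6+9 = 15
j=3,m=4: acc = 15+12 = 27
j=4,m=2: acc = 27+8 = 35
j=4,m=3: acc = 35+12 = 47
j=4,m=4: acc = 47+16 = 63
j=4,m=5: acc = 63+20 = 83
j=5,m=2: acc = 83+10 = 93
j=5,m=3: acc = 93+15 = 108
j=5,m=4: acc = 108+20 = 128
j=5,m=5: acc = 128+25 = 153
j=5,m=6: acc = 153+30 = 183
j=6,m=2: acc = 183+12 = 195
j=6,m=3: acc = 195+18 = 213
j=6,m=4: acc = 213+24 = 237
j=6,m=5: acc = 237+30 = 267
j=6,m=6: acc = 267+36 = 303
j=6,m=7: acc = 303+42 = 345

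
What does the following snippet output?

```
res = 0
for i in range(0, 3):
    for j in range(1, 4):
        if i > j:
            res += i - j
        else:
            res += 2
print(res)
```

17

i=0,j=1: not 0>1, res = 0+2 = 2
i=0,j=2: not 0>2, res = 2+2 = 4
i=0,j=3: not 0>3, res = 4+2 = 6
i=1,j=1: not 1>1, res = 6+2 = 8
i=1,j=2: not 1>2, res = 8+2 = 10
i=1,j=3: not 1>3, res = 10+2 = 12
i=2,j=1: 2>1, res = 12+1 = 13
i=2,j=2: not 2>2, res = 13+2 = 15
i=2,j=3: not 2>3, res = 15+2 = 17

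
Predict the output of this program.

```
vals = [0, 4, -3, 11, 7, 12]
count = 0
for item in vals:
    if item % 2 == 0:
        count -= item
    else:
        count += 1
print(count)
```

-13

item=0: even, count = 0-0 = 0
item=4: even, count = 0-4 = -4
item=-3: not even, count = (-4)+1 = -3
item=11: not even, count = (-3)+1 = -2
item=7: not even, count = (-2)+1 = -1
item=12: even, count = (-1)-12 = -13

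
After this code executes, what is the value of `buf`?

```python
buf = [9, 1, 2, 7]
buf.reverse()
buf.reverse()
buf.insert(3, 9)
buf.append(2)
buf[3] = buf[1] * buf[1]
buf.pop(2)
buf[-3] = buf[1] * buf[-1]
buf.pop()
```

[9, 1, 2, 7]

reverse → [7, 2, 1, 9]
reverse → [9, 1, 2, 7]
insert 9 at 3 → [9, 1, 2, 9, 7]
append 2 → [9, 1, 2, 9, 7, 2]
buf[3] = buf[1]*buf[1] = 1*1 = 1 → [9, 1, 2, 1, 7, 2]
pop(2) removes 2 → [9, 1, 1, 7, 2]
buf[-3] = buf[1]*buf[-1] = 1*2 = 2 → [9, 1, 2, 7, 2]
pop() removes 2 → [9, 1, 2, 7]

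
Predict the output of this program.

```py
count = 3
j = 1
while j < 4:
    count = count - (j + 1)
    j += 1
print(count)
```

-6

j=1: count = 3-2 = 1
j=2: count = 1-3 = -2
j=3: count = (-2)-4 = -6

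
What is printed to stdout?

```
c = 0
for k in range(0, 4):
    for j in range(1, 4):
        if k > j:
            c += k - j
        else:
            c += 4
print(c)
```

40

k=0,j=1: not 0>1, c = 0+4 = 4
k=0,j=2: not 0>2, c = 4+4 = 8
k=0,j=3: not 0>3, c = 8+4 = 12
k=1,j=1: not 1>1, c = 12+4 = 16
k=1,j=2: not 1>2, c = 16+4 = 20
k=1,j=3: not 1>3, c = 20+4 = 24
k=2,j=1: 2>1, c = 24+1 = 25
k=2,j=2: not 2>2, c = 25+4 = 29
k=2,j=3: not 2>3, c = 29+4 = 33
k=3,j=1: 3>1, c = 33+2 = 35
k=3,j=2: 3>2, c = 35+1 = 36
k=3,j=3: not 3>3, c = 36+4 = 40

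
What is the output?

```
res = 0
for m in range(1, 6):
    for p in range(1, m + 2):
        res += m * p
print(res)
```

m=1,p=1: res = 0+1 = 1
m=1,p=2: res = 1+2 = 3
m=2,p=1: res = 3+2 = 5
m=2,p=2: res = 5+4 = 9
m=2,p=3: res = 9+6 = 15
m=3,p=1: res = 15+3 = 18
m=3,p=2: res = 18+6 = 24
m=3,p=3: res = 24+9 = 33
m=3,p=4: res = 33+12 = 45
m=4,p=1: res = 45+4 = 49
m=4,p=2: res = 49+8 = 57
m=4,p=3: res = 57+12 = 69
m=4,p=4: res = 69+16 = 85
m=4,p=5: res = 85+20 = 105
m=5,p=1: res = 105+5 = 110
m=5,p=2: res = 110+10 = 120
m=5,p=3: res = 120+15 = 135
m=5,p=4: res = 135+20 = 155
m=5,p=5: res = 155+25 = 180
m=5,p=6: res = 180+30 = 210

210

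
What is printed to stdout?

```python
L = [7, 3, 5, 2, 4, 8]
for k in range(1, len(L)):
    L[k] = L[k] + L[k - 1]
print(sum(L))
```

99

k=1: L[1] = 3+7 = 10 → [7, 10, 5, 2, 4, 8]
k=2: L[2] = 5+10 = 15 → [7, 10, 15, 2, 4, 8]
k=3: L[3] = 2+15 = 17 → [7, 10, 15, 17, 4, 8]
k=4: L[4] = 4+17 = 21 → [7, 10, 15, 17, 21, 8]
k=5: L[5] = 8+21 = 29 → [7, 10, 15, 17, 21, 29]
sum = 99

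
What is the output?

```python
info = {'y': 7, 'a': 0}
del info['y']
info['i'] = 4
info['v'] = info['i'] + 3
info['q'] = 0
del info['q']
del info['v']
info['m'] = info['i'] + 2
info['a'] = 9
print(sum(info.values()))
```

19

del 'y' → {'a': 0}
info['i'] = 4 → {'a': 0, 'i': 4}
info['v'] = info['i']+3 = 7 → {'a': 0, 'i': 4, 'v': 7}
info['q'] = 0 → {'a': 0, 'i': 4, 'v': 7, 'q': 0}
del 'q' → {'a': 0, 'i': 4, 'v': 7}
del 'v' → {'a': 0, 'i': 4}
info['m'] = info['i']+2 = 6 → {'a': 0, 'i': 4, 'm': 6}
info['a'] = 9 → {'a': 9, 'i': 4, 'm': 6}
sum of values = 19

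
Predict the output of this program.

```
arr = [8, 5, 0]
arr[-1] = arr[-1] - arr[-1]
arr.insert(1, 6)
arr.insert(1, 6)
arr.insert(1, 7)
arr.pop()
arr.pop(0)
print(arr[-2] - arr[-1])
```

arr[-1] = arr[-1]-arr[-1] = 0-0 = 0 → [8, 5, 0]
insert 6 at 1 → [8, 6, 5, 0]
insert 6 at 1 → [8, 6, 6, 5, 0]
insert 7 at 1 → [8, 7, 6, 6, 5, 0]
pop() removes 0 → [8, 7, 6, 6, 5]
pop(0) removes 8 → [7, 6, 6, 5]
arr[-2]-arr[-1] = 6-5 = 1

1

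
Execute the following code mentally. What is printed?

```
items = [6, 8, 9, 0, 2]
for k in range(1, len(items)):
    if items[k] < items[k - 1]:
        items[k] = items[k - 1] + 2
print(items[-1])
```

13

k=1: 8>=6, unchanged → [6, 8, 9, 0, 2]
k=2: 9>=8, unchanged → [6, 8, 9, 0, 2]
k=3: 0<9, items[3] = 9+2 = 11 → [6, 8, 9, 11, 2]
k=4: 2<11, items[4] = 11+2 = 13 → [6, 8, 9, 11, 13]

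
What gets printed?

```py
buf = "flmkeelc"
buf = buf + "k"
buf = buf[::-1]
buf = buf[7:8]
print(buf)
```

+ 'k' → 'flmkeelck'
reverse → 'kcleekmlf'
slice [7:8] → 'l'

l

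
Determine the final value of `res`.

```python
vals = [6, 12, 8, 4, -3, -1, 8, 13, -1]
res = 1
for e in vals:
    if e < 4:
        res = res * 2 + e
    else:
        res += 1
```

29

e=6: not <4, res = 1+1 = 2
e=12: not <4, res = 2+1 = 3
e=8: not <4, res = 3+1 = 4
e=4: not <4, res = 4+1 = 5
e=-3: <4, res = 5*2+(-3) = 7
e=-1: <4, res = 7*2+(-1) = 13
e=8: not <4, res = 13+1 = 14
e=13: not <4, res = 14+1 = 15
e=-1: <4, res = 15*2+(-1) = 29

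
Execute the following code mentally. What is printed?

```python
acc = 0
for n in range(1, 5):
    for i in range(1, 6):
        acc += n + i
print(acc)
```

110

n=1,i=1: acc = 0+2 = 2
n=1,i=2: acc = 2+3 = 5
n=1,i=3: acc = 5+4 = 9
n=1,i=4: acc = 9+5 = 14
n=1,i=5: acc = 14+6 = 20
n=2,i=1: acc = 20+3 = 23
n=2,i=2: acc = 23+4 = 27
n=2,i=3: acc = 27+5 = 32
n=2,i=4: acc = 32+6 = 38
n=2,i=5: acc = 38+7 = 45
n=3,i=1: acc = 45+4 = 49
n=3,i=2: acc = 49+5 = 54
n=3,i=3: acc = 54+6 = 60
n=3,i=4: acc = 60+7 = 67
n=3,i=5: acc = 67+8 = 75
n=4,i=1: acc = 75+5 = 80
n=4,i=2: acc = 80+6 = 86
n=4,i=3: acc = 86+7 = 93
n=4,i=4: acc = 93+8 = 101
n=4,i=5: acc = 101+9 = 110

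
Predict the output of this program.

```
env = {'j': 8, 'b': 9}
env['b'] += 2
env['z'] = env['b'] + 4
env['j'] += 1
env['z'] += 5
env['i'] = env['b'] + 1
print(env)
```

{'j': 9, 'b': 11, 'z': 20, 'i': 12}

env['b'] = 9+2 = 11 → {'j': 8, 'b': 11}
env['z'] = env['b']+4 = 15 → {'j': 8, 'b': 11, 'z': 15}
env['j'] = 8+1 = 9 → {'j': 9, 'b': 11, 'z': 15}
env['z'] = 15+5 = 20 → {'j': 9, 'b': 11, 'z': 20}
env['i'] = env['b']+1 = 12 → {'j': 9, 'b': 11, 'z': 20, 'i': 12}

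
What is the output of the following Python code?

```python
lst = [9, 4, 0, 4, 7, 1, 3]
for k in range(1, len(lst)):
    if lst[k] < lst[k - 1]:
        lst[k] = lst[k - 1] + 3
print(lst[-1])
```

k=1: 4<9, lst[1] = 9+3 = 12 → [9, 12, 0, 4, 7, 1, 3]
k=2: 0<12, lst[2] = 12+3 = 15 → [9, 12, 15, 4, 7, 1, 3]
k=3: 4<15, lst[3] = 15+3 = 18 → [9, 12, 15, 18, 7, 1, 3]
k=4: 7<18, lst[4] = 18+3 = 21 → [9, 12, 15, 18, 21, 1, 3]
k=5: 1<21, lst[5] = 21+3 = 24 → [9, 12, 15, 18, 21, 24, 3]
k=6: 3<24, lst[6] = 24+3 = 27 → [9, 12, 15, 18, 21, 24, 27]

27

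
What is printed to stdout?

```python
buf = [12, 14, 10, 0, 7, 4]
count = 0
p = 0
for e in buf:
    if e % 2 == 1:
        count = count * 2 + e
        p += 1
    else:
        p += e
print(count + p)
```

48

e=12: not odd; p=12
e=14: not odd; p=26
e=10: not odd; p=36
e=0: not odd; p=36
e=7: odd, count = 0*2+7 = 7; p=37
e=4: not odd; p=41
count+p = 7+41 = 48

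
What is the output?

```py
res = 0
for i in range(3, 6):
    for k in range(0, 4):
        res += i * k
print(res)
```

i=3,k=0: res = 0+0 = 0
i=3,k=1: res = 0+3 = 3
i=3,k=2: res = 3+6 = 9
i=3,k=3: res = 9+9 = 18
i=4,k=0: res = 18+0 = 18
i=4,k=1: res = 18+4 = 22
i=4,k=2: res = 22+8 = 30
i=4,k=3: res = 30+12 = 42
i=5,k=0: res = 42+0 = 42
i=5,k=1: res = 42+5 = 47
i=5,k=2: res = 47+10 = 57
i=5,k=3: res = 57+15 = 72

72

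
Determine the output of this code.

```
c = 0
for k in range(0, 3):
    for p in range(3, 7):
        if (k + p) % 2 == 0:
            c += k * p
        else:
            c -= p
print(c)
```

2

k=0,p=3: odd sum, c = 0-3 = -3
k=0,p=4: even sum, c = (-3)+0 = -3
k=0,p=5: odd sum, c = (-3)-5 = -8
k=0,p=6: even sum, c = (-8)+0 = -8
k=1,p=3: even sum, c = (-8)+3 = -5
k=1,p=4: odd sum, c = (-5)-4 = -9
k=1,p=5: even sum, c = (-9)+5 = -4
k=1,p=6: odd sum, c = (-4)-6 = -10
k=2,p=3: odd sum, c = (-10)-3 = -13
k=2,p=4: even sum, c = (-13)+8 = -5
k=2,p=5: odd sum, c = (-5)-5 = -10
k=2,p=6: even sum, c = (-10)+12 = 2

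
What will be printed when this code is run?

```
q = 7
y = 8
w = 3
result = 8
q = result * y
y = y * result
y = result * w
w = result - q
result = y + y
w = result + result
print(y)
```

24

q = 8*8 = 64
y = 8*8 = 64
y = 8*3 = 24
w = 8-64 = -56
result = 24+24 = 48
w = 48+48 = 96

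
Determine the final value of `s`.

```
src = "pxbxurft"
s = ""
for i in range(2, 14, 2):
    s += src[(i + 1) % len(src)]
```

'xrtxxr'

i=2: add src[3]='x' → 'x'
i=4: add src[5]='r' → 'xr'
i=6: add src[7]='t' → 'xrt'
i=8: add src[1]='x' → 'xrtx'
i=10: add src[3]='x' → 'xrtxx'
i=12: add src[5]='r' → 'xrtxxr'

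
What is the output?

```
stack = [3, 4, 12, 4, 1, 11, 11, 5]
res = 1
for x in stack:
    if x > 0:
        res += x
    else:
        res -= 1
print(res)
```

52

x=3: >0, res = 1+3 = 4
x=4: >0, res = 4+4 = 8
x=12: >0, res = 8+12 = 20
x=4: >0, res = 20+4 = 24
x=1: >0, res = 24+1 = 25
x=11: >0, res = 25+11 = 36
x=11: >0, res = 36+11 = 47
x=5: >0, res = 47+5 = 52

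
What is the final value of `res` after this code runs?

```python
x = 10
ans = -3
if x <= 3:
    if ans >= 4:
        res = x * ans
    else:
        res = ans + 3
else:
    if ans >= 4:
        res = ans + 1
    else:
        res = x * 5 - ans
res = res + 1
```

x=10, ans=-3
x <= 3 is False; ans >= 4 is False
→ res = x * 5 - ans = 53
res = 53+1 = 54

54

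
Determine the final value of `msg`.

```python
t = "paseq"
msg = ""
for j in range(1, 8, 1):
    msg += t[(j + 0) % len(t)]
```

'aseqpas'

j=1: add t[1]='a' → 'a'
j=2: add t[2]='s' → 'as'
j=3: add t[3]='e' → 'ase'
j=4: add t[4]='q' → 'aseq'
j=5: add t[0]='p' → 'aseqp'
j=6: add t[1]='a' → 'aseqpa'
j=7: add t[2]='s' → 'aseqpas'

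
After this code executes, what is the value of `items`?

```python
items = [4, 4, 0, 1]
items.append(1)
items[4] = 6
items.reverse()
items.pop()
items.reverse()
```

append 1 → [4, 4, 0, 1, 1]
items[4] = 6 → [4, 4, 0, 1, 6]
reverse → [6, 1, 0, 4, 4]
pop() removes 4 → [6, 1, 0, 4]
reverse → [4, 0, 1, 6]

[4, 0, 1, 6]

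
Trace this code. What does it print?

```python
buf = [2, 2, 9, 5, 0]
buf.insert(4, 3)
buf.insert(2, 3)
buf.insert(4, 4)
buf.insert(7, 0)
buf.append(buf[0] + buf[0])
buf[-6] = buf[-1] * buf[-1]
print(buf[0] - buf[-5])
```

-3

insert 3 at 4 → [2, 2, 9, 5, 3, 0]
insert 3 at 2 → [2, 2, 3, 9, 5, 3, 0]
insert 4 at 4 → [2, 2, 3, 9, 4, 5, 3, 0]
insert 0 at 7 → [2, 2, 3, 9, 4, 5, 3, 0, 0]
append buf[0]+buf[0] = 2+2 = 4 → [2, 2, 3, 9, 4, 5, 3, 0, 0, 4]
buf[-6] = buf[-1]*buf[-1] = 4*4 = 16 → [2, 2, 3, 9, 16, 5, 3, 0, 0, 4]
buf[0]-buf[-5] = 2-5 = -3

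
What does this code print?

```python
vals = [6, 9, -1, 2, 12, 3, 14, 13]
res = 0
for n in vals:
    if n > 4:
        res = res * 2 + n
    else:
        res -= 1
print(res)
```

n=6: >4, res = 0*2+6 = 6
n=9: >4, res = 6*2+9 = 21
n=-1: not >4, res = 21-1 = 20
n=2: not >4, res = 20-1 = 19
n=12: >4, res = 19*2+12 = 50
n=3: not >4, res = 50-1 = 49
n=14: >4, res = 49*2+14 = 112
n=13: >4, res = 112*2+13 = 237

237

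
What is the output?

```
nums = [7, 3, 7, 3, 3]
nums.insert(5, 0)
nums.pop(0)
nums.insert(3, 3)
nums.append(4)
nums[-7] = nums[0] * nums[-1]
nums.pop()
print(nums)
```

insert 0 at 5 → [7, 3, 7, 3, 3, 0]
pop(0) removes 7 → [3, 7, 3, 3, 0]
insert 3 at 3 → [3, 7, 3, 3, 3, 0]
append 4 → [3, 7, 3, 3, 3, 0, 4]
nums[-7] = nums[0]*nums[-1] = 3*4 = 12 → [12, 7, 3, 3, 3, 0, 4]
pop() removes 4 → [12, 7, 3, 3, 3, 0]

[12, 7, 3, 3, 3, 0]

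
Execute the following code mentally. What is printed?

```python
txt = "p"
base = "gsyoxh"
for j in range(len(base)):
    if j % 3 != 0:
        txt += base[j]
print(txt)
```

psyxh

j=0: skip
j=1: add 's' → 'ps'
j=2: add 'y' → 'psy'
j=3: skip
j=4: add 'x' → 'psyx'
j=5: add 'h' → 'psyxh'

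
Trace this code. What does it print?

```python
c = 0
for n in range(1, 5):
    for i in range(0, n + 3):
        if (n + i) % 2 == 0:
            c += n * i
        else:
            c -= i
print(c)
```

70

n=1,i=0: odd sum, c = 0-0 = 0
n=1,i=1: even sum, c = 0+1 = 1
n=1,i=2: odd sum, c = 1-2 = -1
n=1,i=3: even sum, c = (-1)+3 = 2
n=2,i=0: even sum, c = 2+0 = 2
n=2,i=1: odd sum, c = 2-1 = 1
n=2,i=2: even sum, c = 1+4 = 5
n=2,i=3: odd sum, c = 5-3 = 2
n=2,i=4: even sum, c = 2+8 = 10
n=3,i=0: odd sum, c = 10-0 = 10
n=3,i=1: even sum, c = 10+3 = 13
n=3,i=2: odd sum, c = 13-2 = 11
n=3,i=3: even sum, c = 11+9 = 20
n=3,i=4: odd sum, c = 20-4 = 16
n=3,i=5: even sum, c = 16+15 = 31
n=4,i=0: even sum, c = 31+0 = 31
n=4,i=1: odd sum, c = 31-1 = 30
n=4,i=2: even sum, c = 30+8 = 38
n=4,i=3: odd sum, c = 38-3 = 35
n=4,i=4: even sum, c = 35+16 = 51
n=4,i=5: odd sum, c = 51-5 = 46
n=4,i=6: even sum, c = 46+24 = 70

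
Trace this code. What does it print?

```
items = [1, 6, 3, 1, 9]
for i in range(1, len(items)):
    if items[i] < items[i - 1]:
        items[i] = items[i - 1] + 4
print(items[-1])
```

18

i=1: 6>=1, unchanged → [1, 6, 3, 1, 9]
i=2: 3<6, items[2] = 6+4 = 10 → [1, 6, 10, 1, 9]
i=3: 1<10, items[3] = 10+4 = 14 → [1, 6, 10, 14, 9]
i=4: 9<14, items[4] = 14+4 = 18 → [1, 6, 10, 14, 18]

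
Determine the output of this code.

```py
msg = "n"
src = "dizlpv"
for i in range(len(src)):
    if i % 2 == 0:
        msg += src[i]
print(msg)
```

i=0: add 'd' → 'nd'
i=1: skip
i=2: add 'z' → 'ndz'
i=3: skip
i=4: add 'p' → 'ndzp'
i=5: skip

ndzp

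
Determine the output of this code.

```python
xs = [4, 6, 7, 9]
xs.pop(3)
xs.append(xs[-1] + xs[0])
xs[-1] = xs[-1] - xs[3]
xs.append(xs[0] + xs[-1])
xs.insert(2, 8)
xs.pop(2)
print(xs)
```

[4, 6, 7, 0, 4]

pop(3) removes 9 → [4, 6, 7]
append xs[-1]+xs[0] = 7+4 = 11 → [4, 6, 7, 11]
xs[-1] = xs[-1]-xs[3] = 11-11 = 0 → [4, 6, 7, 0]
append xs[0]+xs[-1] = 4+0 = 4 → [4, 6, 7, 0, 4]
insert 8 at 2 → [4, 6, 8, 7, 0, 4]
pop(2) removes 8 → [4, 6, 7, 0, 4]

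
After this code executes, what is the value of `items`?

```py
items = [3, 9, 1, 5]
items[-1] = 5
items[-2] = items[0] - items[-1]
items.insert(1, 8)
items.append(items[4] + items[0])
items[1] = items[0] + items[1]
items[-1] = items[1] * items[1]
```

[3, 11, 9, -2, 5, 121]

items[-1] = 5 → [3, 9, 1, 5]
items[-2] = items[0]-items[-1] = 3-5 = -2 → [3, 9, -2, 5]
insert 8 at 1 → [3, 8, 9, -2, 5]
append items[4]+items[0] = 5+3 = 8 → [3, 8, 9, -2, 5, 8]
items[1] = items[0]+items[1] = 3+8 = 11 → [3, 11, 9, -2, 5, 8]
items[-1] = items[1]*items[1] = 11*11 = 121 → [3, 11, 9, -2, 5, 121]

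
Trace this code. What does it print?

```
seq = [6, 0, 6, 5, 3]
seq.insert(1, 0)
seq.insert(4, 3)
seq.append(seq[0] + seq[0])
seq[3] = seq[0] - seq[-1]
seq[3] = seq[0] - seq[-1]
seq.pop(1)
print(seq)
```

[6, 0, -6, 3, 5, 3, 12]

insert 0 at 1 → [6, 0, 0, 6, 5, 3]
insert 3 at 4 → [6, 0, 0, 6, 3, 5, 3]
append seq[0]+seq[0] = 6+6 = 12 → [6, 0, 0, 6, 3, 5, 3, 12]
seq[3] = seq[0]-seq[-1] = 6-12 = -6 → [6, 0, 0, -6, 3, 5, 3, 12]
seq[3] = seq[0]-seq[-1] = 6-12 = -6 → [6, 0, 0, -6, 3, 5, 3, 12]
pop(1) removes 0 → [6, 0, -6, 3, 5, 3, 12]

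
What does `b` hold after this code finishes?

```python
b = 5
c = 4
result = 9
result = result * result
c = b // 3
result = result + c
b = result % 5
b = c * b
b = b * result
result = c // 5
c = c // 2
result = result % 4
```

result = 9*9 = 81
c = 5//3 = 1
result = 81+1 = 82
b = 82%5 = 2
b = 1*2 = 2
b = 2*82 = 164
result = 1//5 = 0
c = 1//2 = 0
result = 0%4 = 0

164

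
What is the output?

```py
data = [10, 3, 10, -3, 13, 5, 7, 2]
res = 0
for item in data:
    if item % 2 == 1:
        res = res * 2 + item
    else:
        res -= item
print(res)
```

-389

item=10: not odd, res = 0-10 = -10
item=3: odd, res = (-10)*2+3 = -17
item=10: not odd, res = (-17)-10 = -27
item=-3: odd, res = (-27)*2+(-3) = -57
item=13: odd, res = (-57)*2+13 = -101
item=5: odd, res = (-101)*2+5 = -197
item=7: odd, res = (-197)*2+7 = -387
item=2: not odd, res = (-387)-2 = -389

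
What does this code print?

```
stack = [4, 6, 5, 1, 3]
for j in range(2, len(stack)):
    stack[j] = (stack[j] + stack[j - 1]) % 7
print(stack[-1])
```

1

j=2: stack[2] = (5+6)%7 = 4 → [4, 6, 4, 1, 3]
j=3: stack[3] = (1+4)%7 = 5 → [4, 6, 4, 5, 3]
j=4: stack[4] = (3+5)%7 = 1 → [4, 6, 4, 5, 1]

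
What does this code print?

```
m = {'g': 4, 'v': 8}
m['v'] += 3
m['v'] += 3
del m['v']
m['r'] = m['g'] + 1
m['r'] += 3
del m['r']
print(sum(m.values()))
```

m['v'] = 8+3 = 11 → {'g': 4, 'v': 11}
m['v'] = 11+3 = 14 → {'g': 4, 'v': 14}
del 'v' → {'g': 4}
m['r'] = m['g']+1 = 5 → {'g': 4, 'r': 5}
m['r'] = 5+3 = 8 → {'g': 4, 'r': 8}
del 'r' → {'g': 4}
sum of values = 4

4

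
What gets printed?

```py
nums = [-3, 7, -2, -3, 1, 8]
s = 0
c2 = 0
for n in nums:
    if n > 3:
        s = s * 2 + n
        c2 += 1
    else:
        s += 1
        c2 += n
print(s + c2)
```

n=-3: not >3, s = 0+1 = 1; c2=-3
n=7: >3, s = 1*2+7 = 9; c2=-2
n=-2: not >3, s = 9+1 = 10; c2=-4
n=-3: not >3, s = 10+1 = 11; c2=-7
n=1: not >3, s = 11+1 = 12; c2=-6
n=8: >3, s = 12*2+8 = 32; c2=-5
s+c2 = 32+(-5) = 27

27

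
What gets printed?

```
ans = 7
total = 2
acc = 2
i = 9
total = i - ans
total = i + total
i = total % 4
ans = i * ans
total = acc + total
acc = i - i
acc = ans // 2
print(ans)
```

21

total = 9-7 = 2
total = 9+2 = 11
i = 11%4 = 3
ans = 3*7 = 21
total = 2+11 = 13
acc = 3-3 = 0
acc = 21//2 = 10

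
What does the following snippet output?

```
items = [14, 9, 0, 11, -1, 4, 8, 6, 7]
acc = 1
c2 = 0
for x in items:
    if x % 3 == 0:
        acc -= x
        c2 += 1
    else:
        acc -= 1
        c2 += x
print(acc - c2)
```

-66

x=14: not %3==0, acc = 1-1 = 0; c2=14
x=9: %3==0, acc = 0-9 = -9; c2=15
x=0: %3==0, acc = (-9)-0 = -9; c2=16
x=11: not %3==0, acc = (-9)-1 = -10; c2=27
x=-1: not %3==0, acc = (-10)-1 = -11; c2=26
x=4: not %3==0, acc = (-11)-1 = -12; c2=30
x=8: not %3==0, acc = (-12)-1 = -13; c2=38
x=6: %3==0, acc = (-13)-6 = -19; c2=39
x=7: not %3==0, acc = (-19)-1 = -20; c2=46
acc-c2 = (-20)-46 = -66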